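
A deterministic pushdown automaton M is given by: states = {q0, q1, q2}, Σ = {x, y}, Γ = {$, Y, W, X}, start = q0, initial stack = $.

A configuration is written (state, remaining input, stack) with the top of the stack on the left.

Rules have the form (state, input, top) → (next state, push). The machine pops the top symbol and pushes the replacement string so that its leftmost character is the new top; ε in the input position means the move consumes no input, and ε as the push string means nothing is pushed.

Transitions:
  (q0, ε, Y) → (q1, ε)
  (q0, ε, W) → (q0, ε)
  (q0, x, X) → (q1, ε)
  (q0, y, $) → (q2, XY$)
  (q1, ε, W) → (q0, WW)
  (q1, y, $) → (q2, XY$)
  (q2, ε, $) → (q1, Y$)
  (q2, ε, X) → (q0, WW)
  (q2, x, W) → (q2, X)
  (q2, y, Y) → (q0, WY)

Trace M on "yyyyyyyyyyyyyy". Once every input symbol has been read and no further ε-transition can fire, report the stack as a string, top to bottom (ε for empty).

$

(q0, yyyyyyyyyyyyyy, $)
  read y, top $: go to q2, push XY$ → (q2, yyyyyyyyyyyyy, XY$)
  ε-move, top X: go to q0, push WW → (q0, yyyyyyyyyyyyy, WWY$)
  ε-move, top W: go to q0, push ε → (q0, yyyyyyyyyyyyy, WY$)
  ε-move, top W: go to q0, push ε → (q0, yyyyyyyyyyyyy, Y$)
  ε-move, top Y: go to q1, push ε → (q1, yyyyyyyyyyyyy, $)
  read y, top $: go to q2, push XY$ → (q2, yyyyyyyyyyyy, XY$)
  ε-move, top X: go to q0, push WW → (q0, yyyyyyyyyyyy, WWY$)
  ε-move, top W: go to q0, push ε → (q0, yyyyyyyyyyyy, WY$)
  ε-move, top W: go to q0, push ε → (q0, yyyyyyyyyyyy, Y$)
  ε-move, top Y: go to q1, push ε → (q1, yyyyyyyyyyyy, $)
  read y, top $: go to q2, push XY$ → (q2, yyyyyyyyyyy, XY$)
  ε-move, top X: go to q0, push WW → (q0, yyyyyyyyyyy, WWY$)
  ε-move, top W: go to q0, push ε → (q0, yyyyyyyyyyy, WY$)
  ε-move, top W: go to q0, push ε → (q0, yyyyyyyyyyy, Y$)
  ε-move, top Y: go to q1, push ε → (q1, yyyyyyyyyyy, $)
  read y, top $: go to q2, push XY$ → (q2, yyyyyyyyyy, XY$)
  ε-move, top X: go to q0, push WW → (q0, yyyyyyyyyy, WWY$)
  ε-move, top W: go to q0, push ε → (q0, yyyyyyyyyy, WY$)
  ε-move, top W: go to q0, push ε → (q0, yyyyyyyyyy, Y$)
  ε-move, top Y: go to q1, push ε → (q1, yyyyyyyyyy, $)
  read y, top $: go to q2, push XY$ → (q2, yyyyyyyyy, XY$)
  ε-move, top X: go to q0, push WW → (q0, yyyyyyyyy, WWY$)
  ε-move, top W: go to q0, push ε → (q0, yyyyyyyyy, WY$)
  ε-move, top W: go to q0, push ε → (q0, yyyyyyyyy, Y$)
  ε-move, top Y: go to q1, push ε → (q1, yyyyyyyyy, $)
  read y, top $: go to q2, push XY$ → (q2, yyyyyyyy, XY$)
  ε-move, top X: go to q0, push WW → (q0, yyyyyyyy, WWY$)
  ε-move, top W: go to q0, push ε → (q0, yyyyyyyy, WY$)
  ε-move, top W: go to q0, push ε → (q0, yyyyyyyy, Y$)
  ε-move, top Y: go to q1, push ε → (q1, yyyyyyyy, $)
  read y, top $: go to q2, push XY$ → (q2, yyyyyyy, XY$)
  ε-move, top X: go to q0, push WW → (q0, yyyyyyy, WWY$)
  ε-move, top W: go to q0, push ε → (q0, yyyyyyy, WY$)
  ε-move, top W: go to q0, push ε → (q0, yyyyyyy, Y$)
  ε-move, top Y: go to q1, push ε → (q1, yyyyyyy, $)
  read y, top $: go to q2, push XY$ → (q2, yyyyyy, XY$)
  ε-move, top X: go to q0, push WW → (q0, yyyyyy, WWY$)
  ε-move, top W: go to q0, push ε → (q0, yyyyyy, WY$)
  ε-move, top W: go to q0, push ε → (q0, yyyyyy, Y$)
  ε-move, top Y: go to q1, push ε → (q1, yyyyyy, $)
  read y, top $: go to q2, push XY$ → (q2, yyyyy, XY$)
  ε-move, top X: go to q0, push WW → (q0, yyyyy, WWY$)
  ε-move, top W: go to q0, push ε → (q0, yyyyy, WY$)
  ε-move, top W: go to q0, push ε → (q0, yyyyy, Y$)
  ε-move, top Y: go to q1, push ε → (q1, yyyyy, $)
  read y, top $: go to q2, push XY$ → (q2, yyyy, XY$)
  ε-move, top X: go to q0, push WW → (q0, yyyy, WWY$)
  ε-move, top W: go to q0, push ε → (q0, yyyy, WY$)
  ε-move, top W: go to q0, push ε → (q0, yyyy, Y$)
  ε-move, top Y: go to q1, push ε → (q1, yyyy, $)
  read y, top $: go to q2, push XY$ → (q2, yyy, XY$)
  ε-move, top X: go to q0, push WW → (q0, yyy, WWY$)
  ε-move, top W: go to q0, push ε → (q0, yyy, WY$)
  ε-move, top W: go to q0, push ε → (q0, yyy, Y$)
  ε-move, top Y: go to q1, push ε → (q1, yyy, $)
  read y, top $: go to q2, push XY$ → (q2, yy, XY$)
  ε-move, top X: go to q0, push WW → (q0, yy, WWY$)
  ε-move, top W: go to q0, push ε → (q0, yy, WY$)
  ε-move, top W: go to q0, push ε → (q0, yy, Y$)
  ε-move, top Y: go to q1, push ε → (q1, yy, $)
  read y, top $: go to q2, push XY$ → (q2, y, XY$)
  ε-move, top X: go to q0, push WW → (q0, y, WWY$)
  ε-move, top W: go to q0, push ε → (q0, y, WY$)
  ε-move, top W: go to q0, push ε → (q0, y, Y$)
  ε-move, top Y: go to q1, push ε → (q1, y, $)
  read y, top $: go to q2, push XY$ → (q2, ε, XY$)
  ε-move, top X: go to q0, push WW → (q0, ε, WWY$)
  ε-move, top W: go to q0, push ε → (q0, ε, WY$)
  ε-move, top W: go to q0, push ε → (q0, ε, Y$)
  ε-move, top Y: go to q1, push ε → (q1, ε, $)
All input consumed in state q1 with stack $.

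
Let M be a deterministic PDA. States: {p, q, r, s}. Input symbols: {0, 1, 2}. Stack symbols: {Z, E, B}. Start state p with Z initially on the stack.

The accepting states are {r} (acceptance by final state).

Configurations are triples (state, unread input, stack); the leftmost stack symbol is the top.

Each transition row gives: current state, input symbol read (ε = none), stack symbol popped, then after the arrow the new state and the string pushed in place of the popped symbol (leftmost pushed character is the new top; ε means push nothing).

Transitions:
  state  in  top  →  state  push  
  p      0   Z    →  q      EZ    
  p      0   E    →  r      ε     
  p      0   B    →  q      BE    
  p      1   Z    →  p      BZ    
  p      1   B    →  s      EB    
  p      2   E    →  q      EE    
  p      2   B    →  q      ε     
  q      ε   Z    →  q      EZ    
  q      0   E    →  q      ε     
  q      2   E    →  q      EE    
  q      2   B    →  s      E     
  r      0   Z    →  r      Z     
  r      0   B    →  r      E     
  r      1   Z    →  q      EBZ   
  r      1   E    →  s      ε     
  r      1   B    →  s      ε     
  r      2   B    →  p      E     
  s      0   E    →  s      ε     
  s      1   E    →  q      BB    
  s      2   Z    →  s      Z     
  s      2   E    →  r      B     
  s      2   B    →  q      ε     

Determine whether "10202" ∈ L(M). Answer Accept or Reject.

(p, 10202, Z)
  read 1, top Z: go to p, push BZ → (p, 0202, BZ)
  read 0, top B: go to q, push BE → (q, 202, BEZ)
  read 2, top B: go to s, push E → (s, 02, EEZ)
  read 0, top E: go to s, push ε → (s, 2, EZ)
  read 2, top E: go to r, push B → (r, ε, BZ)
All input consumed; state r ∈ F.

Accept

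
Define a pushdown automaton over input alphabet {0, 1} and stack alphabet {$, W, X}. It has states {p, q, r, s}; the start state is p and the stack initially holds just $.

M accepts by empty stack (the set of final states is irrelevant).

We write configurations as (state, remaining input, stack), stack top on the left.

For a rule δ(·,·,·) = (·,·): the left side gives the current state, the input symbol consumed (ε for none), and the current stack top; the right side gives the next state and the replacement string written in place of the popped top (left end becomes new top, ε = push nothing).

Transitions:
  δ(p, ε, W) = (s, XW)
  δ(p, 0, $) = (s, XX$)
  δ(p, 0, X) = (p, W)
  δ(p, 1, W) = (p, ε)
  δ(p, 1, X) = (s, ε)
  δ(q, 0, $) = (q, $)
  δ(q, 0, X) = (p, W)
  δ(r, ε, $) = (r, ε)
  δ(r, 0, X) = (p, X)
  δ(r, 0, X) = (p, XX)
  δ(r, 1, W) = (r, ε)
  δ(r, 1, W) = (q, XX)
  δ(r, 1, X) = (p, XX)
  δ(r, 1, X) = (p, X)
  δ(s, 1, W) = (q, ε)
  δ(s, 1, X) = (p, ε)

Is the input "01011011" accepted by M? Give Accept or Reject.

Reject

No computation consumes all input and empties the stack.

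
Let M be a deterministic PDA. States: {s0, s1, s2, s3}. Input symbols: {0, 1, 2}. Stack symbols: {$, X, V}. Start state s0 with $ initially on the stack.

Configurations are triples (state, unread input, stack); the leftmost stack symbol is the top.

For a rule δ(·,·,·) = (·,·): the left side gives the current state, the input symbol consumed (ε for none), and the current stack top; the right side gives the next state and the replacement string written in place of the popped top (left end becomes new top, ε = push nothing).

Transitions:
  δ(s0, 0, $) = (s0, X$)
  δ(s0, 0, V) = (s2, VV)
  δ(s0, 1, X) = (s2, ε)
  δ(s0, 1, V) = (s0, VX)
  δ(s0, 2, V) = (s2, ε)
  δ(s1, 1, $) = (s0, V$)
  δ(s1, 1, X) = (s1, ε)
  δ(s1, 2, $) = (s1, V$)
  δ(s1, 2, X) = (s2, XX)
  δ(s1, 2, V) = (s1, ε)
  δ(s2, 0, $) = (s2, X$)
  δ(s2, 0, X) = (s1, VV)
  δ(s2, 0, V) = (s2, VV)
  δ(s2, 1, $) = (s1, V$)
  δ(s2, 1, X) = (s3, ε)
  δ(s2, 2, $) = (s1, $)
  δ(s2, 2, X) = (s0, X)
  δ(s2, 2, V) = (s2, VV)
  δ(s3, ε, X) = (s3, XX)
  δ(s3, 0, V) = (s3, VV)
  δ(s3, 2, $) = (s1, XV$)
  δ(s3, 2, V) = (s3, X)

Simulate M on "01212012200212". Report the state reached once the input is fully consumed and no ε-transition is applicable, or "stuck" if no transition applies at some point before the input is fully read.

(s0, 01212012200212, $) ⊢ (s0, 1212012200212, X$) ⊢ (s2, 212012200212, $) ⊢ (s1, 12012200212, $) ⊢ (s0, 2012200212, V$) ⊢ (s2, 012200212, $) ⊢ (s2, 12200212, X$) ⊢ (s3, 2200212, $) ⊢ (s1, 200212, XV$) ⊢ (s2, 00212, XXV$) ⊢ (s1, 0212, VVXV$)
No transition for (s1, 0, top V); M blocks with input 0212 remaining.

stuck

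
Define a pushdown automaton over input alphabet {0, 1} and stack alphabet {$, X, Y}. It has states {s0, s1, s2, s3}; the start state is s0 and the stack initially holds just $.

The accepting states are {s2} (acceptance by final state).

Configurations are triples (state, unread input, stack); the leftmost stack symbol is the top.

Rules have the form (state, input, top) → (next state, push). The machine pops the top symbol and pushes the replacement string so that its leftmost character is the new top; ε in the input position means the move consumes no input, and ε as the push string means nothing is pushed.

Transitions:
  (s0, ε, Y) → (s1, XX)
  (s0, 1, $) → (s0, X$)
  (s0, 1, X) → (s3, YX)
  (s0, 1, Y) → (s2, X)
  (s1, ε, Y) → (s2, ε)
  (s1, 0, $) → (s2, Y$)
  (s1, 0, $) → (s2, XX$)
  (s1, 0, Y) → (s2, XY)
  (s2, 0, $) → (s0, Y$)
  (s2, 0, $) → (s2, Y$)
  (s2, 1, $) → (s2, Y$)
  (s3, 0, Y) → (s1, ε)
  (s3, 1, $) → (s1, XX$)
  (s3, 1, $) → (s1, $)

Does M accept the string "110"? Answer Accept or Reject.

Reject

No computation consumes all input and reaches a final state.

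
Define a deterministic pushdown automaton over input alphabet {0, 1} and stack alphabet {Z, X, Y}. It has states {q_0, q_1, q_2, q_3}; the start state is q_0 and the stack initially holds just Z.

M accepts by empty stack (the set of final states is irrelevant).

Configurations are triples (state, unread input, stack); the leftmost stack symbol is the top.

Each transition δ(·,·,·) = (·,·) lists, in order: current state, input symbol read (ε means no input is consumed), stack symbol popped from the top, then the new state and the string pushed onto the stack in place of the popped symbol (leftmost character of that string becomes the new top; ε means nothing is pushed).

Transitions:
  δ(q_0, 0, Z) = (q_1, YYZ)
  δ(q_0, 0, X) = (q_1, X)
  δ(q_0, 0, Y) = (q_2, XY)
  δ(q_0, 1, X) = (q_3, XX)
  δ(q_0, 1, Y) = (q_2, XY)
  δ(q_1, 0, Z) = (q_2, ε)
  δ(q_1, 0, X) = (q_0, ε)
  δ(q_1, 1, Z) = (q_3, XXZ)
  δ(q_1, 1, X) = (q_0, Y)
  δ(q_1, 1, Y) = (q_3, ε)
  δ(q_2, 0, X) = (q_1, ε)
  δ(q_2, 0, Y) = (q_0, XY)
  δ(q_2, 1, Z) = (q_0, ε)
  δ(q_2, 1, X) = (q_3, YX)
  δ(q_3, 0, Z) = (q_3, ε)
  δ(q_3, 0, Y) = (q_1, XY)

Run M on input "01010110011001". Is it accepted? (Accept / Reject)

(q_0, 01010110011001, Z)
  read 0, top Z: go to q_1, push YYZ → (q_1, 1010110011001, YYZ)
  read 1, top Y: go to q_3, push ε → (q_3, 010110011001, YZ)
  read 0, top Y: go to q_1, push XY → (q_1, 10110011001, XYZ)
  read 1, top X: go to q_0, push Y → (q_0, 0110011001, YYZ)
  read 0, top Y: go to q_2, push XY → (q_2, 110011001, XYYZ)
  read 1, top X: go to q_3, push YX → (q_3, 10011001, YXYYZ)
No transition applies at (q_3, 10011001, YXYYZ); input not fully consumed.

Reject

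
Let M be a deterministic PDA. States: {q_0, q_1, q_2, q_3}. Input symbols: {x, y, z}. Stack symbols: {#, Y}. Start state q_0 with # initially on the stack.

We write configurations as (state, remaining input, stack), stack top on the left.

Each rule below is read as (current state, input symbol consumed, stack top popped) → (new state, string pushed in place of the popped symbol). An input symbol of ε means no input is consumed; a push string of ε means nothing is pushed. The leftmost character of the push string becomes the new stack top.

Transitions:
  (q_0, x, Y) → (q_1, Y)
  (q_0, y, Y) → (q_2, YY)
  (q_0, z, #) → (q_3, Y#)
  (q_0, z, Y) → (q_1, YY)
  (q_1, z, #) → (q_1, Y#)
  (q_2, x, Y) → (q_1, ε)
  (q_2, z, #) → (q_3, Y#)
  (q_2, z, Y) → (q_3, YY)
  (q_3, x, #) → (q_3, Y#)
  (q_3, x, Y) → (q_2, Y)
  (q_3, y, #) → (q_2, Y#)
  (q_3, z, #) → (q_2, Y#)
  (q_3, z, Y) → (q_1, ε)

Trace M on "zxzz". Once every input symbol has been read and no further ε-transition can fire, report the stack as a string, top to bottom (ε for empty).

Y#

(q_0, zxzz, #)
  read z, top #: go to q_3, push Y# → (q_3, xzz, Y#)
  read x, top Y: go to q_2, push Y → (q_2, zz, Y#)
  read z, top Y: go to q_3, push YY → (q_3, z, YY#)
  read z, top Y: go to q_1, push ε → (q_1, ε, Y#)
All input consumed in state q_1 with stack Y#.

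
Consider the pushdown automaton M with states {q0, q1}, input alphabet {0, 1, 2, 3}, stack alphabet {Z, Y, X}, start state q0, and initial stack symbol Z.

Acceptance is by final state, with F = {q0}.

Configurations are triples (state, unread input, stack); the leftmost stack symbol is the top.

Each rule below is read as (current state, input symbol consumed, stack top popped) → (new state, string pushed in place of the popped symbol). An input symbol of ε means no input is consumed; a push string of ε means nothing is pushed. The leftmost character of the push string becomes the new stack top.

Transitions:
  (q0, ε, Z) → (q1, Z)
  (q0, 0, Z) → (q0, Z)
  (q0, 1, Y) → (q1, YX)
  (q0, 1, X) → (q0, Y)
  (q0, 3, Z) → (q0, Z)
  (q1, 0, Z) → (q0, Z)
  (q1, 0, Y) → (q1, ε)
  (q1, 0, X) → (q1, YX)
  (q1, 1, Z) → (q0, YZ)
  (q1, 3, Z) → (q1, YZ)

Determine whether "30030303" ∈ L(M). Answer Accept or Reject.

One accepting computation: (q0, 30030303, Z) ⊢ (q0, 0030303, Z) ⊢ (q0, 030303, Z) ⊢ (q0, 30303, Z) ⊢ (q0, 0303, Z) ⊢ (q0, 303, Z) ⊢ (q0, 03, Z) ⊢ (q0, 3, Z) ⊢ (q0, ε, Z)
All input consumed and state q0 ∈ F.

Accept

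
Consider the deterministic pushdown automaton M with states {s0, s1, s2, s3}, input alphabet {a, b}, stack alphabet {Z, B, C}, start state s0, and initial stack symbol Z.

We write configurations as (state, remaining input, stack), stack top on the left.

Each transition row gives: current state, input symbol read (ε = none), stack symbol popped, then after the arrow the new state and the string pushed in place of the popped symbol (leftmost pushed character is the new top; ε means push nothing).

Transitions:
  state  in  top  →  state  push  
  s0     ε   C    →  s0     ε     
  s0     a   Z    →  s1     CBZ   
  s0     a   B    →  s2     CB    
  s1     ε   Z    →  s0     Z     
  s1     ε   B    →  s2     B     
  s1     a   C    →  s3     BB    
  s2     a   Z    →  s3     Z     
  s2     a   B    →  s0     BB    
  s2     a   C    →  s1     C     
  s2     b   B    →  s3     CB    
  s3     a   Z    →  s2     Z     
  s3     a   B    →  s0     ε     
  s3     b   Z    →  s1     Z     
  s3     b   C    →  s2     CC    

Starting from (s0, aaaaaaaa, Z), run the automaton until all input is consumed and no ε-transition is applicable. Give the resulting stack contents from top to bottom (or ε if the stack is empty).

CBBBZ

(s0, aaaaaaaa, Z)
  read a, top Z: go to s1, push CBZ → (s1, aaaaaaa, CBZ)
  read a, top C: go to s3, push BB → (s3, aaaaaa, BBBZ)
  read a, top B: go to s0, push ε → (s0, aaaaa, BBZ)
  read a, top B: go to s2, push CB → (s2, aaaa, CBBZ)
  read a, top C: go to s1, push C → (s1, aaa, CBBZ)
  read a, top C: go to s3, push BB → (s3, aa, BBBBZ)
  read a, top B: go to s0, push ε → (s0, a, BBBZ)
  read a, top B: go to s2, push CB → (s2, ε, CBBBZ)
All input consumed in state s2 with stack CBBBZ.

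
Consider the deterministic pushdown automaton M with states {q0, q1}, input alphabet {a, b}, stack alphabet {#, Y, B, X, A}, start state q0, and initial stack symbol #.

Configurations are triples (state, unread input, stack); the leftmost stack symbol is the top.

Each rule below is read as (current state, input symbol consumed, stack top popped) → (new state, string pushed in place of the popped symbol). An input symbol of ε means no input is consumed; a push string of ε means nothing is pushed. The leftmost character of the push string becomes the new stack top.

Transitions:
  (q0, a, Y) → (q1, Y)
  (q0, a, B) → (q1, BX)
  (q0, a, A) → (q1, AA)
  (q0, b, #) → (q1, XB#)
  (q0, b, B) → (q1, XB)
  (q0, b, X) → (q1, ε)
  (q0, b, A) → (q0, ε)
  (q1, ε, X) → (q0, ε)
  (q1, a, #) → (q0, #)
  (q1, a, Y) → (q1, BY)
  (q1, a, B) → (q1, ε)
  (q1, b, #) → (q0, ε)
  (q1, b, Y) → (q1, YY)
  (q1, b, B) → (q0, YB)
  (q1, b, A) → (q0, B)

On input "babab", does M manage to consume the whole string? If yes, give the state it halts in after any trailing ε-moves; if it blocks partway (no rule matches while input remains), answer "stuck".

q1

(q0, babab, #)
  read b, top #: go to q1, push XB# → (q1, abab, XB#)
  ε-move, top X: go to q0, push ε → (q0, abab, B#)
  read a, top B: go to q1, push BX → (q1, bab, BX#)
  read b, top B: go to q0, push YB → (q0, ab, YBX#)
  read a, top Y: go to q1, push Y → (q1, b, YBX#)
  read b, top Y: go to q1, push YY → (q1, ε, YYBX#)
All input consumed; M is in state q1.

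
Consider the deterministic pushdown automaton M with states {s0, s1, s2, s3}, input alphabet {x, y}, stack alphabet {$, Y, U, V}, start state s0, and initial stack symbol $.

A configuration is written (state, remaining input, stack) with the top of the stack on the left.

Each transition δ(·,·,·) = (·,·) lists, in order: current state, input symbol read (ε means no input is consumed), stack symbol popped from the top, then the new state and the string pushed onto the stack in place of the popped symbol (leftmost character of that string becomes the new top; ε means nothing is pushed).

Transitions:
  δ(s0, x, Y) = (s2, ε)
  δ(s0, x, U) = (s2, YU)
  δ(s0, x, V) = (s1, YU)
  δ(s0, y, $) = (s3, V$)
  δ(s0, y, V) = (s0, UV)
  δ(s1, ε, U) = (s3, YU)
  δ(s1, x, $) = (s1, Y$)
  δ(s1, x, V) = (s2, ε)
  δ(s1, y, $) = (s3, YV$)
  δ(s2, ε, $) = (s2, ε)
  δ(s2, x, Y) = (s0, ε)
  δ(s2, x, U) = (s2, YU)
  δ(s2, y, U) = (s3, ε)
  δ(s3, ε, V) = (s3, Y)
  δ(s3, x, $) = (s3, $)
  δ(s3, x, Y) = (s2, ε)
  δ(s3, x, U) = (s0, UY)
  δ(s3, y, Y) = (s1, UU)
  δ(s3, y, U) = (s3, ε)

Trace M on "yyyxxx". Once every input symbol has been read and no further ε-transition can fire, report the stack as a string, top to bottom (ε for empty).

UUUU$

(s0, yyyxxx, $)
  read y, top $: go to s3, push V$ → (s3, yyxxx, V$)
  ε-move, top V: go to s3, push Y → (s3, yyxxx, Y$)
  read y, top Y: go to s1, push UU → (s1, yxxx, UU$)
  ε-move, top U: go to s3, push YU → (s3, yxxx, YUU$)
  read y, top Y: go to s1, push UU → (s1, xxx, UUUU$)
  ε-move, top U: go to s3, push YU → (s3, xxx, YUUUU$)
  read x, top Y: go to s2, push ε → (s2, xx, UUUU$)
  read x, top U: go to s2, push YU → (s2, x, YUUUU$)
  read x, top Y: go to s0, push ε → (s0, ε, UUUU$)
All input consumed in state s0 with stack UUUU$.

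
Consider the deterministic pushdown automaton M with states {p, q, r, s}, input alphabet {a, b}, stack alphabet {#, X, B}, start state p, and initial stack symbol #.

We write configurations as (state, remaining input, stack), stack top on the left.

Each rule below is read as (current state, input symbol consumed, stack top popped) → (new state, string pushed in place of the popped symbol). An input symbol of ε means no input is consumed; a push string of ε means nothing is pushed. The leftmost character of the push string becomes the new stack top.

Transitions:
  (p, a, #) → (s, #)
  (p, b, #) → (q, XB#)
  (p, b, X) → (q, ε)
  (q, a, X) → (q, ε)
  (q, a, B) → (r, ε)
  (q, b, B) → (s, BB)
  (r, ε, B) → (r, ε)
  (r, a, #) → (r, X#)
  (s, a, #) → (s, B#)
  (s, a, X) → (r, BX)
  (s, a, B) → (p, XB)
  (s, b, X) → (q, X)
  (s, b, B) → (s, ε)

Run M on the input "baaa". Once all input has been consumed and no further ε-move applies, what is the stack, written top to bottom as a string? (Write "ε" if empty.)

X#

(p, baaa, #)
  read b, top #: go to q, push XB# → (q, aaa, XB#)
  read a, top X: go to q, push ε → (q, aa, B#)
  read a, top B: go to r, push ε → (r, a, #)
  read a, top #: go to r, push X# → (r, ε, X#)
All input consumed in state r with stack X#.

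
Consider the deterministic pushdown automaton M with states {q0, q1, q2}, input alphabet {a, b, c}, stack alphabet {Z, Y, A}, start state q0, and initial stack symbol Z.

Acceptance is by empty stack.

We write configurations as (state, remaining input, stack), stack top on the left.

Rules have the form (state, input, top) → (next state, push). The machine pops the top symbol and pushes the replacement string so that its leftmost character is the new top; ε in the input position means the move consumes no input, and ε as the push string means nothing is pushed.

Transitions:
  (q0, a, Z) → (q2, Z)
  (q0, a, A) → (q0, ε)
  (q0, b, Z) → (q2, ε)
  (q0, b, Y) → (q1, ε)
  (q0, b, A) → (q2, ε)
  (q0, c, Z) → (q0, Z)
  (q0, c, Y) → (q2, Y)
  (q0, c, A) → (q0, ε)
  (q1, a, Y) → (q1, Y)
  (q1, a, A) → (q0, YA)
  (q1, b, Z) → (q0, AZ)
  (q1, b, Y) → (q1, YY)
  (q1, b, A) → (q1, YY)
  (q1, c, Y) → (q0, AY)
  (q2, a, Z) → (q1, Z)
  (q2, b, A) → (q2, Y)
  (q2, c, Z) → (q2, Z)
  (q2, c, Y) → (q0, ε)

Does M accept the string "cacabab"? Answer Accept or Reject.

Accept

(q0, cacabab, Z)
  read c, top Z: go to q0, push Z → (q0, acabab, Z)
  read a, top Z: go to q2, push Z → (q2, cabab, Z)
  read c, top Z: go to q2, push Z → (q2, abab, Z)
  read a, top Z: go to q1, push Z → (q1, bab, Z)
  read b, top Z: go to q0, push AZ → (q0, ab, AZ)
  read a, top A: go to q0, push ε → (q0, b, Z)
  read b, top Z: go to q2, push ε → (q2, ε, ε)
All input consumed and the stack is empty.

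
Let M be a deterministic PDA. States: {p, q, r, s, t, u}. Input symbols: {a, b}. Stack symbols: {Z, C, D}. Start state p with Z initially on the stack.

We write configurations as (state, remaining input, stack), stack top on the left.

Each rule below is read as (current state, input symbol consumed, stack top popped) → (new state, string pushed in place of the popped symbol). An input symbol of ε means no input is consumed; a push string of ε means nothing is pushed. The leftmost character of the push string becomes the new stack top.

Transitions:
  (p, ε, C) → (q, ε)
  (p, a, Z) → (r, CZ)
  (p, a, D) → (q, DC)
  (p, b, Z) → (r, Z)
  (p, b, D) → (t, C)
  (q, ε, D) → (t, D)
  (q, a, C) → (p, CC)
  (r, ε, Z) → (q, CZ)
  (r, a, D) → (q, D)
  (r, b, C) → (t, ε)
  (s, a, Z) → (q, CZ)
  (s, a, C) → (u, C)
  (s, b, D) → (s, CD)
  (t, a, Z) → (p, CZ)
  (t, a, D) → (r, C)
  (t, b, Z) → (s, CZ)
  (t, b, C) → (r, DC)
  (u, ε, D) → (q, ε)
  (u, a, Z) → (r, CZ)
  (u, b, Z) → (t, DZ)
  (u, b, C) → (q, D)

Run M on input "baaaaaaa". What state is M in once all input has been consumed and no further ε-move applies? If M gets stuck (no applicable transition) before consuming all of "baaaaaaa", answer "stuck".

(p, baaaaaaa, Z)
  read b, top Z: go to r, push Z → (r, aaaaaaa, Z)
  ε-move, top Z: go to q, push CZ → (q, aaaaaaa, CZ)
  read a, top C: go to p, push CC → (p, aaaaaa, CCZ)
  ε-move, top C: go to q, push ε → (q, aaaaaa, CZ)
  read a, top C: go to p, push CC → (p, aaaaa, CCZ)
  ε-move, top C: go to q, push ε → (q, aaaaa, CZ)
  read a, top C: go to p, push CC → (p, aaaa, CCZ)
  ε-move, top C: go to q, push ε → (q, aaaa, CZ)
  read a, top C: go to p, push CC → (p, aaa, CCZ)
  ε-move, top C: go to q, push ε → (q, aaa, CZ)
  read a, top C: go to p, push CC → (p, aa, CCZ)
  ε-move, top C: go to q, push ε → (q, aa, CZ)
  read a, top C: go to p, push CC → (p, a, CCZ)
  ε-move, top C: go to q, push ε → (q, a, CZ)
  read a, top C: go to p, push CC → (p, ε, CCZ)
  ε-move, top C: go to q, push ε → (q, ε, CZ)
All input consumed; M is in state q.

q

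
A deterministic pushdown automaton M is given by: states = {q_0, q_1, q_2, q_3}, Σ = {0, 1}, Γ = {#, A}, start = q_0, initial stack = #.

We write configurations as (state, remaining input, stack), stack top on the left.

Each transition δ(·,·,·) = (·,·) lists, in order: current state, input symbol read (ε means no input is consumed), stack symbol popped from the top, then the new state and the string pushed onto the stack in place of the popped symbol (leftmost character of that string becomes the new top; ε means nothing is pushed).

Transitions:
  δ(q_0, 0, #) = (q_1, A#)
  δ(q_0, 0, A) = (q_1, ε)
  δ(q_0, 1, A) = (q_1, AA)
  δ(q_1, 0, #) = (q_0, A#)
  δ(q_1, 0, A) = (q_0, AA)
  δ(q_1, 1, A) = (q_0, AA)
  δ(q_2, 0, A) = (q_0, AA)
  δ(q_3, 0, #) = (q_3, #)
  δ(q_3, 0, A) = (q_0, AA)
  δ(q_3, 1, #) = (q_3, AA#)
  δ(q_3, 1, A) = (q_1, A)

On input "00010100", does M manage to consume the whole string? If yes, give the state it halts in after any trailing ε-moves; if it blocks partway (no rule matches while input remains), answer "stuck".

q_0

(q_0, 00010100, #)
  read 0, top #: go to q_1, push A# → (q_1, 0010100, A#)
  read 0, top A: go to q_0, push AA → (q_0, 010100, AA#)
  read 0, top A: go to q_1, push ε → (q_1, 10100, A#)
  read 1, top A: go to q_0, push AA → (q_0, 0100, AA#)
  read 0, top A: go to q_1, push ε → (q_1, 100, A#)
  read 1, top A: go to q_0, push AA → (q_0, 00, AA#)
  read 0, top A: go to q_1, push ε → (q_1, 0, A#)
  read 0, top A: go to q_0, push AA → (q_0, ε, AA#)
All input consumed; M is in state q_0.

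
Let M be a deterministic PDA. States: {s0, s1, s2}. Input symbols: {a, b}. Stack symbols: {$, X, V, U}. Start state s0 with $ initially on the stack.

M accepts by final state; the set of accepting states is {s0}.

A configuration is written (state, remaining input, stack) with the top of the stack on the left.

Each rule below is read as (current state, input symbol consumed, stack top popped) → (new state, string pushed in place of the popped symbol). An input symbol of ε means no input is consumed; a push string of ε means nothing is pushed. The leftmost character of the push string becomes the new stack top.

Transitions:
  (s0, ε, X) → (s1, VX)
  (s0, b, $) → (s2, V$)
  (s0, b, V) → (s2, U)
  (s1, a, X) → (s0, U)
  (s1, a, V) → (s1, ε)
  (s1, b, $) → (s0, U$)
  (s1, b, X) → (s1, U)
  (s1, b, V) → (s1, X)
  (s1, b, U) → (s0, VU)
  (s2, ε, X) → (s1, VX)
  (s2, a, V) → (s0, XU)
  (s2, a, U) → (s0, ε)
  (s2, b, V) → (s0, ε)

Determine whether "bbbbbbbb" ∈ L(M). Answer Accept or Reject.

Accept

(s0, bbbbbbbb, $)
  read b, top $: go to s2, push V$ → (s2, bbbbbbb, V$)
  read b, top V: go to s0, push ε → (s0, bbbbbb, $)
  read b, top $: go to s2, push V$ → (s2, bbbbb, V$)
  read b, top V: go to s0, push ε → (s0, bbbb, $)
  read b, top $: go to s2, push V$ → (s2, bbb, V$)
  read b, top V: go to s0, push ε → (s0, bb, $)
  read b, top $: go to s2, push V$ → (s2, b, V$)
  read b, top V: go to s0, push ε → (s0, ε, $)
All input consumed; state s0 ∈ F.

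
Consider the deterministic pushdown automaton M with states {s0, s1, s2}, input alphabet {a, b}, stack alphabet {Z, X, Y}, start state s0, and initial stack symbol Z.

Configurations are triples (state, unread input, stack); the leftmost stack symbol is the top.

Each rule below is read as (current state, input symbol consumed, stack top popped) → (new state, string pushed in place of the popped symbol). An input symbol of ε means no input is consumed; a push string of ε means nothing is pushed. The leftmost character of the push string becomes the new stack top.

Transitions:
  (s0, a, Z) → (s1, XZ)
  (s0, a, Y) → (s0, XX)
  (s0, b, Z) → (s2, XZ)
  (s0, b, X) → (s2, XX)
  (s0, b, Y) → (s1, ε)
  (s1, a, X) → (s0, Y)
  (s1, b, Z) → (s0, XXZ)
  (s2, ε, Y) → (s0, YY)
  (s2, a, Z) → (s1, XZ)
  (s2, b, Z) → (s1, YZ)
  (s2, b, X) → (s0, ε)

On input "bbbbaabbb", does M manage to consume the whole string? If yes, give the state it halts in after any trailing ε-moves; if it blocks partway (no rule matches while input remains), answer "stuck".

s2

(s0, bbbbaabbb, Z)
  read b, top Z: go to s2, push XZ → (s2, bbbaabbb, XZ)
  read b, top X: go to s0, push ε → (s0, bbaabbb, Z)
  read b, top Z: go to s2, push XZ → (s2, baabbb, XZ)
  read b, top X: go to s0, push ε → (s0, aabbb, Z)
  read a, top Z: go to s1, push XZ → (s1, abbb, XZ)
  read a, top X: go to s0, push Y → (s0, bbb, YZ)
  read b, top Y: go to s1, push ε → (s1, bb, Z)
  read b, top Z: go to s0, push XXZ → (s0, b, XXZ)
  read b, top X: go to s2, push XX → (s2, ε, XXXZ)
All input consumed; M is in state s2.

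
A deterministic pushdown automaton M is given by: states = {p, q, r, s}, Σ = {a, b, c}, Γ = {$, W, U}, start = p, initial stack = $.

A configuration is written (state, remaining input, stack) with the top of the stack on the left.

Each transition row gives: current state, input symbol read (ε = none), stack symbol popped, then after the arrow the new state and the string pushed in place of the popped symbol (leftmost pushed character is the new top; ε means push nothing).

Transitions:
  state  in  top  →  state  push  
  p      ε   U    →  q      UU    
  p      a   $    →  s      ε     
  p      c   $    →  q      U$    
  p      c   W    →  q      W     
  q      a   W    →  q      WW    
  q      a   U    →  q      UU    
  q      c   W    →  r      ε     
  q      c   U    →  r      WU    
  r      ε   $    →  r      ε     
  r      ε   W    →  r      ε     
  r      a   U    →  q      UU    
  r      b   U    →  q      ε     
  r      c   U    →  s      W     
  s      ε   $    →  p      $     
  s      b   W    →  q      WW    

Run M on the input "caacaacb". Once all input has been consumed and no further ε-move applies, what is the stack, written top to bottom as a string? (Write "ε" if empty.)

(p, caacaacb, $)
  read c, top $: go to q, push U$ → (q, aacaacb, U$)
  read a, top U: go to q, push UU → (q, acaacb, UU$)
  read a, top U: go to q, push UU → (q, caacb, UUU$)
  read c, top U: go to r, push WU → (r, aacb, WUUU$)
  ε-move, top W: go to r, push ε → (r, aacb, UUU$)
  read a, top U: go to q, push UU → (q, acb, UUUU$)
  read a, top U: go to q, push UU → (q, cb, UUUUU$)
  read c, top U: go to r, push WU → (r, b, WUUUUU$)
  ε-move, top W: go to r, push ε → (r, b, UUUUU$)
  read b, top U: go to q, push ε → (q, ε, UUUU$)
All input consumed in state q with stack UUUU$.

UUUU$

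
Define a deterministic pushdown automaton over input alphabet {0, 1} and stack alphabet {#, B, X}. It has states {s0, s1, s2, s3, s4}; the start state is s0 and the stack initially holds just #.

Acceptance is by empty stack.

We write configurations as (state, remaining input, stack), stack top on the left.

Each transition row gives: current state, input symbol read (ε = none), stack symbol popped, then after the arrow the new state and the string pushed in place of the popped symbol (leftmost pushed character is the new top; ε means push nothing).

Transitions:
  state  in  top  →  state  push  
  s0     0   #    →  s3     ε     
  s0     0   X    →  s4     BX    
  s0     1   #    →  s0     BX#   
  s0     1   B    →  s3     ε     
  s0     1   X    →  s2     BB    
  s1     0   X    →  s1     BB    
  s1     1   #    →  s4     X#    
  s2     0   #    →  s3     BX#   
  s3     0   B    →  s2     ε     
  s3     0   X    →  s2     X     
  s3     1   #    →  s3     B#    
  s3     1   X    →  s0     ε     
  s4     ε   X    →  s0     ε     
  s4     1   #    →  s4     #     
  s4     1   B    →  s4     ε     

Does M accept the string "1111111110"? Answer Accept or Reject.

(s0, 1111111110, #) ⊢ (s0, 111111110, BX#) ⊢ (s3, 11111110, X#) ⊢ (s0, 1111110, #) ⊢ (s0, 111110, BX#) ⊢ (s3, 11110, X#) ⊢ (s0, 1110, #) ⊢ (s0, 110, BX#) ⊢ (s3, 10, X#) ⊢ (s0, 0, #) ⊢ (s3, ε, ε)
All input consumed and the stack is empty.

Accept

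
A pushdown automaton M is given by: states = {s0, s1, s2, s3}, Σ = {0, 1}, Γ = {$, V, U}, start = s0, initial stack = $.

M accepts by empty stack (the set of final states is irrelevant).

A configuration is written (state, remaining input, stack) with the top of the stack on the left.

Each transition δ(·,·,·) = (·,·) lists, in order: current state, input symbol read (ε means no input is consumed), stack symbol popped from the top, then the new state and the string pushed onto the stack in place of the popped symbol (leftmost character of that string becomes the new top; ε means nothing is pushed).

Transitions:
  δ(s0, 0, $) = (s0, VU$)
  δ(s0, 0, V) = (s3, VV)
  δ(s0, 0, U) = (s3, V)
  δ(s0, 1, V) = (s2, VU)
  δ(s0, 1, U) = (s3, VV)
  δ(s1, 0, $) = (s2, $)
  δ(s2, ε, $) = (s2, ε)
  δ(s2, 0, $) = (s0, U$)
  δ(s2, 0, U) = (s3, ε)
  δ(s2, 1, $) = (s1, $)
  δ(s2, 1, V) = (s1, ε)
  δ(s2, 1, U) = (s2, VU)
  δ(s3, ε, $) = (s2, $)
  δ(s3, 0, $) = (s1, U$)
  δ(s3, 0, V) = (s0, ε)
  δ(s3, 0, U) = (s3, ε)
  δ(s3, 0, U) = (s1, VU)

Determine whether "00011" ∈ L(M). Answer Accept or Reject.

Reject

No computation consumes all input and empties the stack.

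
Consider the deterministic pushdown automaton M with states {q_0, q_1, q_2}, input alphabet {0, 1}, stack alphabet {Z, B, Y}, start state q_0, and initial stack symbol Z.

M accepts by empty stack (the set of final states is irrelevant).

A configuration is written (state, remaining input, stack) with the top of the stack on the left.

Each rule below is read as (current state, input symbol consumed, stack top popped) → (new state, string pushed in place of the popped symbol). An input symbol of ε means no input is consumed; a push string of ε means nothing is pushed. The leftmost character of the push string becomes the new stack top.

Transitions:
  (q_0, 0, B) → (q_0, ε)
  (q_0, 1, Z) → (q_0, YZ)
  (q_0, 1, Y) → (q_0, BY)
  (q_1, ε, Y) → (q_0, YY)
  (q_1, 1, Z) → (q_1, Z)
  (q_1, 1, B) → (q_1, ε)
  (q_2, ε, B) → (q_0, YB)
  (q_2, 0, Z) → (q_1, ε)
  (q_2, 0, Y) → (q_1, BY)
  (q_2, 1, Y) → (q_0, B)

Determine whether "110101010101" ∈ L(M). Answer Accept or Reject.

(q_0, 110101010101, Z)
  read 1, top Z: go to q_0, push YZ → (q_0, 10101010101, YZ)
  read 1, top Y: go to q_0, push BY → (q_0, 0101010101, BYZ)
  read 0, top B: go to q_0, push ε → (q_0, 101010101, YZ)
  read 1, top Y: go to q_0, push BY → (q_0, 01010101, BYZ)
  read 0, top B: go to q_0, push ε → (q_0, 1010101, YZ)
  read 1, top Y: go to q_0, push BY → (q_0, 010101, BYZ)
  read 0, top B: go to q_0, push ε → (q_0, 10101, YZ)
  read 1, top Y: go to q_0, push BY → (q_0, 0101, BYZ)
  read 0, top B: go to q_0, push ε → (q_0, 101, YZ)
  read 1, top Y: go to q_0, push BY → (q_0, 01, BYZ)
  read 0, top B: go to q_0, push ε → (q_0, 1, YZ)
  read 1, top Y: go to q_0, push BY → (q_0, ε, BYZ)
All input consumed; stack is BYZ, not empty, and no further ε-move applies.

Reject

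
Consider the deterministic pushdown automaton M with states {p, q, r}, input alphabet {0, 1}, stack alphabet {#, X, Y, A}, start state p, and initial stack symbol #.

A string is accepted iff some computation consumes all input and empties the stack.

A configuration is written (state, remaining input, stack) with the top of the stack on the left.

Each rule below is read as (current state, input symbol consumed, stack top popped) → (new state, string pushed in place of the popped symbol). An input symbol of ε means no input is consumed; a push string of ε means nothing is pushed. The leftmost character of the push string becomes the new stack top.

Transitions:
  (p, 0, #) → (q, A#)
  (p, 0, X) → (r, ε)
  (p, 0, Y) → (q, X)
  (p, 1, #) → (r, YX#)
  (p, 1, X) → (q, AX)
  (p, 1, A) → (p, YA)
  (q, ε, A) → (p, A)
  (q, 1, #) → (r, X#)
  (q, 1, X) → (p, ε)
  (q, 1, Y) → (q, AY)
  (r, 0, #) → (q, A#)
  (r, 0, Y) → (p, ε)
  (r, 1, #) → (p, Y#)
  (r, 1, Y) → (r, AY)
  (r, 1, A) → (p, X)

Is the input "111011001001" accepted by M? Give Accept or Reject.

(p, 111011001001, #)
  read 1, top #: go to r, push YX# → (r, 11011001001, YX#)
  read 1, top Y: go to r, push AY → (r, 1011001001, AYX#)
  read 1, top A: go to p, push X → (p, 011001001, XYX#)
  read 0, top X: go to r, push ε → (r, 11001001, YX#)
  read 1, top Y: go to r, push AY → (r, 1001001, AYX#)
  read 1, top A: go to p, push X → (p, 001001, XYX#)
  read 0, top X: go to r, push ε → (r, 01001, YX#)
  read 0, top Y: go to p, push ε → (p, 1001, X#)
  read 1, top X: go to q, push AX → (q, 001, AX#)
  ε-move, top A: go to p, push A → (p, 001, AX#)
No transition applies at (p, 001, AX#); input not fully consumed.

Reject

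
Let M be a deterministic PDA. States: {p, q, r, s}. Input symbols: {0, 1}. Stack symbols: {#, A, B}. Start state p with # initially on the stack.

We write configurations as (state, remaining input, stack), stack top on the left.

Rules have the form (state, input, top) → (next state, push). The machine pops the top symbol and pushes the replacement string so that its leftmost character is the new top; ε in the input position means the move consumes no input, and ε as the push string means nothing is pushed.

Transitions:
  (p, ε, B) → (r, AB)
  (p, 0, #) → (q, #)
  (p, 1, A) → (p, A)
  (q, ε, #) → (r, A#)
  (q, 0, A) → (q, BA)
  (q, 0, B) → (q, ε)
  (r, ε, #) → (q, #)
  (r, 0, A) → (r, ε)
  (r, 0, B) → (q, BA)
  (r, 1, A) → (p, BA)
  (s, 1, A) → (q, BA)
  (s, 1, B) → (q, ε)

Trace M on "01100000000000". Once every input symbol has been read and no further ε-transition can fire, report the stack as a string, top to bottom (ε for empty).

(p, 01100000000000, #)
  read 0, top #: go to q, push # → (q, 1100000000000, #)
  ε-move, top #: go to r, push A# → (r, 1100000000000, A#)
  read 1, top A: go to p, push BA → (p, 100000000000, BA#)
  ε-move, top B: go to r, push AB → (r, 100000000000, ABA#)
  read 1, top A: go to p, push BA → (p, 00000000000, BABA#)
  ε-move, top B: go to r, push AB → (r, 00000000000, ABABA#)
  read 0, top A: go to r, push ε → (r, 0000000000, BABA#)
  read 0, top B: go to q, push BA → (q, 000000000, BAABA#)
  read 0, top B: go to q, push ε → (q, 00000000, AABA#)
  read 0, top A: go to q, push BA → (q, 0000000, BAABA#)
  read 0, top B: go to q, push ε → (q, 000000, AABA#)
  read 0, top A: go to q, push BA → (q, 00000, BAABA#)
  read 0, top B: go to q, push ε → (q, 0000, AABA#)
  read 0, top A: go to q, push BA → (q, 000, BAABA#)
  read 0, top B: go to q, push ε → (q, 00, AABA#)
  read 0, top A: go to q, push BA → (q, 0, BAABA#)
  read 0, top B: go to q, push ε → (q, ε, AABA#)
All input consumed in state q with stack AABA#.

AABA#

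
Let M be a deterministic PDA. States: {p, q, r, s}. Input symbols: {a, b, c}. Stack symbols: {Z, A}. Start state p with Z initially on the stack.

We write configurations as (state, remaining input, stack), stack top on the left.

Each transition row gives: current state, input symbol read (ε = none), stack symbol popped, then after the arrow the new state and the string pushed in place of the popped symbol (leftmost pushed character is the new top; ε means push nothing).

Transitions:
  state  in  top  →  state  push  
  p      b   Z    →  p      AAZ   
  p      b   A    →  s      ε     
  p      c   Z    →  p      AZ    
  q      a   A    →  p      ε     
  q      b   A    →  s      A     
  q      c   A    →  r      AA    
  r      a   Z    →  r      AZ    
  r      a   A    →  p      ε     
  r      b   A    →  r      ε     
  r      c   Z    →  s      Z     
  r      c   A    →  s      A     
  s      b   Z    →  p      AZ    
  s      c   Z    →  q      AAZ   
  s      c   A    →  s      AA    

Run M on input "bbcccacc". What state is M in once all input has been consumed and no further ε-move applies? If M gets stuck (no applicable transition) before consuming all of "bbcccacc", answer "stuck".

stuck

(p, bbcccacc, Z)
  read b, top Z: go to p, push AAZ → (p, bcccacc, AAZ)
  read b, top A: go to s, push ε → (s, cccacc, AZ)
  read c, top A: go to s, push AA → (s, ccacc, AAZ)
  read c, top A: go to s, push AA → (s, cacc, AAAZ)
  read c, top A: go to s, push AA → (s, acc, AAAAZ)
No transition for (s, a, top A); M blocks with input acc remaining.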